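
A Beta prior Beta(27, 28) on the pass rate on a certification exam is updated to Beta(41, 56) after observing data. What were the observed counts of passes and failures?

A Beta(α, β) prior with s successes and f failures in binomial data gives a Beta(α+s, β+f) posterior.
Match parameters: s=41−27=14, f=56−28=28.

14 passes and 28 failures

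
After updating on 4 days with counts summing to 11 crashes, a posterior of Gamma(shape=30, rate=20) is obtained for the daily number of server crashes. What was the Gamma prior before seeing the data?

Gamma(shape=19, rate=16)

Gamma–Poisson conjugacy: posterior shape = α + Σxᵢ, posterior rate = β + n.
So α = 30 − 11 = 19 and β = 20 − 4 = 16.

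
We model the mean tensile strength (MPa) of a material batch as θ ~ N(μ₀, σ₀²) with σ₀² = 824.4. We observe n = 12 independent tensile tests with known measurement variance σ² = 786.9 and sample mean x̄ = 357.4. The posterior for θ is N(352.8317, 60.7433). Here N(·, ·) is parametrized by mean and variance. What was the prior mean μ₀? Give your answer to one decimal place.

μ₀ = 295.4

The posterior mean is a precision-weighted average: μ_n = (τ₀μ₀ + τ_data·x̄)/(τ₀+τ_data), with τ₀=1/σ₀² and τ_data=n/σ².
Here τ₀ = 1/824.4 = 0.001213 and τ_data = 12/786.9 = 0.015250, so τ_n = 0.016463.
Rearranging for μ₀: μ₀ = (μ_n·τ_n − τ_data·x̄)/τ₀ = (352.8317·0.016463 − 0.015250·357.4) / 0.001213 = 0.358318/0.001213 ≈ 295.4.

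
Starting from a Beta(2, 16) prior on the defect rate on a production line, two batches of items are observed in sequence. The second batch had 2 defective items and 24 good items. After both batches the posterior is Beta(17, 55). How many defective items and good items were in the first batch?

Sequential conjugate updates are equivalent to a single update on the pooled data, so total successes = posterior α − prior α and total failures = posterior β − prior β.
Total across both batches: 17−2=15 defective items, 55−16=39 good items.
Subtract the second batch: 15−2=13 defective items and 39−24=15 good items.

13 defective items and 15 good items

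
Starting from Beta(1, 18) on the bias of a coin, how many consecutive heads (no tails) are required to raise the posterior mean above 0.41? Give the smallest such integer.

k = 12

After k heads and 0 tails the posterior is Beta(1+k, 18), with mean (1+k)/(1+18+k).
Set (1+k)/(19+k) > 0.41 and solve: k > (0.41·19 − 1)/(1 − 0.41) = 11.508.
The smallest integer exceeding 11.508 is 12.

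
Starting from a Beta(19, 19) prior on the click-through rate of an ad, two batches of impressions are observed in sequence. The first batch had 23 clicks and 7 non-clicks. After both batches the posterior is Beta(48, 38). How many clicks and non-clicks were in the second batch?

Because Beta–binomial updating is additive in the counts, the combined data contributed (α_post−α_prior, β_post−β_prior) successes and failures.
Total across both batches: 48−19=29 clicks, 38−19=19 non-clicks.
Subtract the first batch: 29−23=6 clicks and 19−7=12 non-clicks.

6 clicks and 12 non-clicks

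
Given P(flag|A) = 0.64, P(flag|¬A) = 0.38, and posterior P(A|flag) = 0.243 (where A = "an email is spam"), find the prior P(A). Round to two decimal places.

P(A) = 0.16

In odds form, posterior odds = prior odds × likelihood ratio, so prior odds = posterior odds ÷ LR.
Posterior odds = 0.243/(1−0.243) = 0.3210. LR = 0.64/0.38 = 1.6842.
Prior odds = 0.3210/1.6842 = 0.1906, so P(A) = 0.1906/(1+0.1906) ≈ 0.16.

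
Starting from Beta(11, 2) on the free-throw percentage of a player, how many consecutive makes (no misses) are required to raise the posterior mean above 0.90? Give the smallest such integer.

After k makes and 0 misses the posterior is Beta(11+k, 2), with mean (11+k)/(11+2+k).
Set (11+k)/(13+k) > 0.90 and solve: k > (0.90·13 − 11)/(1 − 0.90) = 7.000.
The smallest integer exceeding 7.000 is 8.

k = 8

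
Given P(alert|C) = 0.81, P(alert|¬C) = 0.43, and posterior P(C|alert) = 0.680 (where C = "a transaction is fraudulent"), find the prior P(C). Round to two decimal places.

P(C) = 0.53

Bayes' rule in odds form gives O(C|E) = O(C)·[P(E|C)/P(E|¬C)], hence O(C) = O(C|E)/LR.
Posterior odds = 0.680/(1−0.680) = 2.1250. LR = 0.81/0.43 = 1.8837.
Prior odds = 2.1250/1.8837 = 1.1281, so P(C) = 1.1281/(1+1.1281) ≈ 0.53.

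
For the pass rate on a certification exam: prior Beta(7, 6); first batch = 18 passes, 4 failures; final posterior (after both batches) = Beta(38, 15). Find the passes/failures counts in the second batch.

Because Beta–binomial updating is additive in the counts, the combined data contributed (α_post−α_prior, β_post−β_prior) successes and failures.
Total across both batches: 38−7=31 passes, 15−6=9 failures.
Subtract the first batch: 31−18=13 passes and 9−4=5 failures.

13 passes and 5 failures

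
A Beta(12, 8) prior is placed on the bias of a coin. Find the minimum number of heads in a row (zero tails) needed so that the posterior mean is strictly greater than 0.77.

k = 15

After k heads and 0 tails the posterior is Beta(12+k, 8), with mean (12+k)/(12+8+k).
Set (12+k)/(20+k) > 0.77 and solve: k > (0.77·20 − 12)/(1 − 0.77) = 14.783.
The smallest integer exceeding 14.783 is 15, and checking k=15: (27)/(35) = 0.7714 > 0.77.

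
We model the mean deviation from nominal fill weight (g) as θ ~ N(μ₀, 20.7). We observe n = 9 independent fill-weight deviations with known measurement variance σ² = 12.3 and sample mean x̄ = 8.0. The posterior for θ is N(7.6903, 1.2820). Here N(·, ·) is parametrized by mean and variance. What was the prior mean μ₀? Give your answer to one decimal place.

μ₀ = 3.0

With known observation variance, the Normal–Normal posterior has precision τ_n = τ₀ + n/σ² and mean μ_n = (τ₀μ₀ + (n/σ²)x̄)/τ_n.
Here τ₀ = 1/20.7 = 0.048309 and τ_data = 9/12.3 = 0.731707, so τ_n = 0.780016.
Rearranging for μ₀: μ₀ = (μ_n·τ_n − τ_data·x̄)/τ₀ = (7.6903·0.780016 − 0.731707·8.0) / 0.048309 = 0.144901/0.048309 ≈ 3.0.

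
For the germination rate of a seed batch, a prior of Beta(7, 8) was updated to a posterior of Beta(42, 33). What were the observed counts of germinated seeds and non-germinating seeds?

Under Beta–binomial conjugacy the posterior parameters are (α+s, β+f).
So s = 42 − 7 = 35 and f = 33 − 8 = 25.

35 germinated seeds and 25 non-germinating seeds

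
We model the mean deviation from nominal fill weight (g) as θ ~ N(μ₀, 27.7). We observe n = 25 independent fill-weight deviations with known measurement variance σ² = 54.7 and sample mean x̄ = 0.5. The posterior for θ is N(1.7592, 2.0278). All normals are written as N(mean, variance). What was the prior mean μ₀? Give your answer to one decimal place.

μ₀ = 17.7

The posterior mean is a precision-weighted average: μ_n = (τ₀μ₀ + τ_data·x̄)/(τ₀+τ_data), with τ₀=1/σ₀² and τ_data=n/σ².
Here τ₀ = 1/27.7 = 0.036101 and τ_data = 25/54.7 = 0.457038, so τ_n = 0.493139.
Rearranging for μ₀: μ₀ = (μ_n·τ_n − τ_data·x̄)/τ₀ = (1.7592·0.493139 − 0.457038·0.5) / 0.036101 = 0.639011/0.036101 ≈ 17.7.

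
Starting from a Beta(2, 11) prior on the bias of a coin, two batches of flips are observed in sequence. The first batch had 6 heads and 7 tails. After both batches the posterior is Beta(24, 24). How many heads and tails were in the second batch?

Because Beta–binomial updating is additive in the counts, the combined data contributed (α_post−α_prior, β_post−β_prior) successes and failures.
Total across both batches: 24−2=22 heads, 24−11=13 tails.
Subtract the first batch: 22−6=16 heads and 13−7=6 tails.

16 heads and 6 tails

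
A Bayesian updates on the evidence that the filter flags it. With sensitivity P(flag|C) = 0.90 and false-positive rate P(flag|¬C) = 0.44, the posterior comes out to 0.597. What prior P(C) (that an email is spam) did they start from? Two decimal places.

Bayes' rule in odds form gives O(C|E) = O(C)·[P(E|C)/P(E|¬C)], hence O(C) = O(C|E)/LR.
Posterior odds = 0.597/(1−0.597) = 1.4814. LR = 0.90/0.44 = 2.0455.
Prior odds = 1.4814/2.0455 = 0.7242, so P(C) = 0.7242/(1+0.7242) ≈ 0.42.

P(C) = 0.42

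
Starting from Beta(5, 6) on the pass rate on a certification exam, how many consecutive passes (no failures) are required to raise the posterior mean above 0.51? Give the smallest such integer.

k = 2

After k passes and 0 failures the posterior is Beta(5+k, 6), with mean (5+k)/(5+6+k).
Set (5+k)/(11+k) > 0.51 and solve: k > (0.51·11 − 5)/(1 − 0.51) = 1.245.
The smallest integer exceeding 1.245 is 2, and checking k=2: (7)/(13) = 0.5385 > 0.51.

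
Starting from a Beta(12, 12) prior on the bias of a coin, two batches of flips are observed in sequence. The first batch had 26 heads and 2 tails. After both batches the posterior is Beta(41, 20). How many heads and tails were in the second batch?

3 heads and 6 tails

Because Beta–binomial updating is additive in the counts, the combined data contributed (α_post−α_prior, β_post−β_prior) successes and failures.
Total across both batches: 41−12=29 heads, 20−12=8 tails.
Subtract the first batch: 29−26=3 heads and 8−2=6 tails.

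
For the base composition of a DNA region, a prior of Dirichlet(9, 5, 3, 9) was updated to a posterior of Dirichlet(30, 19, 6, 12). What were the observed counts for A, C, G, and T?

counts (21, 14, 3, 3)

For a Dirichlet(α) prior with multinomial counts c, the posterior is Dirichlet(α + c) componentwise.
Counts are posterior − prior componentwise: 30−9=21, 19−5=14, 6−3=3, 12−9=3.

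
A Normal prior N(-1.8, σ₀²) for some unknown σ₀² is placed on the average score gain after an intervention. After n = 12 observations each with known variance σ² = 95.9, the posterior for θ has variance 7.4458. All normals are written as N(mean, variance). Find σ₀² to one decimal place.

For the Normal–Normal model with known σ², precisions add: τ_n = τ₀ + n/σ².
So 1/σ₀² = 1/7.4458 − 12/95.9 = 0.134304 − 0.125130 = 0.009174.
Hence σ₀² = 1/0.009174 ≈ 109.0.

σ₀² = 109.0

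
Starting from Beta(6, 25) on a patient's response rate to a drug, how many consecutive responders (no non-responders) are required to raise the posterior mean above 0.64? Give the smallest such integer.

After k responders and 0 non-responders the posterior is Beta(6+k, 25), with mean (6+k)/(6+25+k).
Set (6+k)/(31+k) > 0.64 and solve: k > (0.64·31 − 6)/(1 − 0.64) = 38.444.
The smallest integer exceeding 38.444 is 39.

k = 39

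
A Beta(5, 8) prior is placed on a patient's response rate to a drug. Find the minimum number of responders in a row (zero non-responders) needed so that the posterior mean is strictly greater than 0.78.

After k responders and 0 non-responders the posterior is Beta(5+k, 8), with mean (5+k)/(5+8+k).
Set (5+k)/(13+k) > 0.78 and solve: k > (0.78·13 − 5)/(1 − 0.78) = 23.364.
The smallest integer exceeding 23.364 is 24.

k = 24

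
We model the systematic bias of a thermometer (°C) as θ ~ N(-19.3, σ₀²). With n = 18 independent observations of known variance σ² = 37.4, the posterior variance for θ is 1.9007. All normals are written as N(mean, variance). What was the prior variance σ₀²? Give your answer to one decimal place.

σ₀² = 22.3

For the Normal–Normal model with known σ², precisions add: τ_n = τ₀ + n/σ².
So 1/σ₀² = 1/1.9007 − 18/37.4 = 0.526122 − 0.481283 = 0.044839.
Hence σ₀² = 1/0.044839 ≈ 22.3.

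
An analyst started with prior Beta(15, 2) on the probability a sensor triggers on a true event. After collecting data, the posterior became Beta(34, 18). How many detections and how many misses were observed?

19 detections and 16 misses

Beta is conjugate to the binomial likelihood: posterior = Beta(α+s, β+f).
So s = 34 − 15 = 19 and f = 18 − 2 = 16.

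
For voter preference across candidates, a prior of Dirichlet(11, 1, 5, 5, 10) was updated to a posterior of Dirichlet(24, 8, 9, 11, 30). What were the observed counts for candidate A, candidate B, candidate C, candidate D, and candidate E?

For a Dirichlet(α) prior with multinomial counts c, the posterior is Dirichlet(α + c) componentwise.
Counts are posterior − prior componentwise: 24−11=13, 8−1=7, 9−5=4, 11−5=6, 30−10=20.

counts (13, 7, 4, 6, 20)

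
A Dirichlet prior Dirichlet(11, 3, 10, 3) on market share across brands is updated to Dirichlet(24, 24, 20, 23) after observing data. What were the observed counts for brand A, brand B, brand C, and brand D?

counts (13, 21, 10, 20)

For a Dirichlet(α) prior with multinomial counts c, the posterior is Dirichlet(α + c) componentwise.
Counts are posterior − prior componentwise: 24−11=13, 24−3=21, 20−10=10, 23−3=20.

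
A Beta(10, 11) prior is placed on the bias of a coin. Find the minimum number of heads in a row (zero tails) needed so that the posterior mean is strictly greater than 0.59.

k = 6

After k heads and 0 tails the posterior is Beta(10+k, 11), with mean (10+k)/(10+11+k).
Set (10+k)/(21+k) > 0.59 and solve: k > (0.59·21 − 10)/(1 − 0.59) = 5.829.
The smallest integer exceeding 5.829 is 6.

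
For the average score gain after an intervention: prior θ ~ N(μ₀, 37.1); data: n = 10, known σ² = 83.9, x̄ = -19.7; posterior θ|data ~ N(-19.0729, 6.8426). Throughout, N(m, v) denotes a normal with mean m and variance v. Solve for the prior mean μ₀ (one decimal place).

The posterior mean is a precision-weighted average: μ_n = (τ₀μ₀ + τ_data·x̄)/(τ₀+τ_data), with τ₀=1/σ₀² and τ_data=n/σ².
Here τ₀ = 1/37.1 = 0.026954 and τ_data = 10/83.9 = 0.119190, so τ_n = 0.146144.
Rearranging for μ₀: μ₀ = (μ_n·τ_n − τ_data·x̄)/τ₀ = (-19.0729·0.146144 − 0.119190·-19.7) / 0.026954 = -0.439347/0.026954 ≈ -16.3.

μ₀ = -16.3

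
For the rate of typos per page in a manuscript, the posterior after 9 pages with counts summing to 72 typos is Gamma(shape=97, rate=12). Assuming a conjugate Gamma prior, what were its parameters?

Gamma(shape=25, rate=3)

Gamma–Poisson conjugacy: posterior shape = α + Σxᵢ, posterior rate = β + n.
So α = 97 − 72 = 25 and β = 12 − 9 = 3.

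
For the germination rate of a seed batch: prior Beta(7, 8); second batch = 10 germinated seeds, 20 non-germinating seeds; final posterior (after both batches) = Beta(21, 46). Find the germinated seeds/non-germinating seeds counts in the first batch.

4 germinated seeds and 18 non-germinating seeds

Because Beta–binomial updating is additive in the counts, the combined data contributed (α_post−α_prior, β_post−β_prior) successes and failures.
Total across both batches: 21−7=14 germinated seeds, 46−8=38 non-germinating seeds.
Subtract the second batch: 14−10=4 germinated seeds and 38−20=18 non-germinating seeds.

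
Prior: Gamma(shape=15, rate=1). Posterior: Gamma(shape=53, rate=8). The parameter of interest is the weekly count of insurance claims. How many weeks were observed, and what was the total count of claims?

n = 7 weeks with total 38 claims

Gamma–Poisson conjugacy: posterior shape = α + Σxᵢ, posterior rate = β + n.
Matching: Σxᵢ = 53 − 15 = 38 and n = 8 − 1 = 7.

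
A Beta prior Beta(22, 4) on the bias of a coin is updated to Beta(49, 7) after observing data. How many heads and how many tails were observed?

Beta is conjugate to the binomial likelihood: posterior = Beta(a+s, b+f).
Match parameters: s=49−22=27, f=7−4=3.

27 heads and 3 tails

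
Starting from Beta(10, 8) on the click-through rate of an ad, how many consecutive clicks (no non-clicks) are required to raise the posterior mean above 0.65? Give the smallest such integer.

After k clicks and 0 non-clicks the posterior is Beta(10+k, 8), with mean (10+k)/(10+8+k).
Set (10+k)/(18+k) > 0.65 and solve: k > (0.65·18 − 10)/(1 − 0.65) = 4.857.
The smallest integer exceeding 4.857 is 5, and checking k=5: (15)/(23) = 0.6522 > 0.65.

k = 5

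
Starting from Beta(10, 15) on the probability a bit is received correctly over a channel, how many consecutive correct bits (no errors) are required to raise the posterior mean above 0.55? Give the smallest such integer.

After k correct bits and 0 errors the posterior is Beta(10+k, 15), with mean (10+k)/(10+15+k).
Set (10+k)/(25+k) > 0.55 and solve: k > (0.55·25 − 10)/(1 − 0.55) = 8.333.
The smallest integer exceeding 8.333 is 9, and checking k=9: (19)/(34) = 0.5588 > 0.55.

k = 9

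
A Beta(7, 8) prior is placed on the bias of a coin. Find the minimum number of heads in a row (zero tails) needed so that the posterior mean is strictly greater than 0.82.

k = 30

After k heads and 0 tails the posterior is Beta(7+k, 8), with mean (7+k)/(7+8+k).
Set (7+k)/(15+k) > 0.82 and solve: k > (0.82·15 − 7)/(1 − 0.82) = 29.444.
The smallest integer exceeding 29.444 is 30.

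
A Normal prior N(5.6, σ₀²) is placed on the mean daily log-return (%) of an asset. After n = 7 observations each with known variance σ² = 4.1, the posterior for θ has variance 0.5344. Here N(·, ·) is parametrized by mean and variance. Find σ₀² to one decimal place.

For the Normal–Normal model with known σ², precisions add: τ_n = τ₀ + n/σ².
So 1/σ₀² = 1/0.5344 − 7/4.1 = 1.871257 − 1.707317 = 0.163940.
Hence σ₀² = 1/0.163940 ≈ 6.1.

σ₀² = 6.1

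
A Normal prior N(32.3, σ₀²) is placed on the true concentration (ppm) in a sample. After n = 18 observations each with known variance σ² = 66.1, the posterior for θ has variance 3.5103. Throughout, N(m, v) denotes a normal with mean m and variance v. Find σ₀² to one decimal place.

σ₀² = 79.6

For the Normal–Normal model with known σ², precisions add: τ_n = τ₀ + n/σ².
So 1/σ₀² = 1/3.5103 − 18/66.1 = 0.284876 − 0.272315 = 0.012561.
Hence σ₀² = 1/0.012561 ≈ 79.6.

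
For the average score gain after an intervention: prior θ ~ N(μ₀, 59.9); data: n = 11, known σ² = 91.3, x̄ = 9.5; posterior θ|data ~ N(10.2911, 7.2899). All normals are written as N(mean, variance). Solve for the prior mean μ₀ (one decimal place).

μ₀ = 16.0

With known observation variance, the Normal–Normal posterior has precision τ_n = τ₀ + n/σ² and mean μ_n = (τ₀μ₀ + (n/σ²)x̄)/τ_n.
Here τ₀ = 1/59.9 = 0.016694 and τ_data = 11/91.3 = 0.120482, so τ_n = 0.137176.
Rearranging for μ₀: μ₀ = (μ_n·τ_n − τ_data·x̄)/τ₀ = (10.2911·0.137176 − 0.120482·9.5) / 0.016694 = 0.267113/0.016694 ≈ 16.0.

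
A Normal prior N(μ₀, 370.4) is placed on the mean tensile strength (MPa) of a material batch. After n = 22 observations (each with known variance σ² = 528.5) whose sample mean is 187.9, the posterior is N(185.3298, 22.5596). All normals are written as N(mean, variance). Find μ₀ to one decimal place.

μ₀ = 145.7

With known observation variance, the Normal–Normal posterior has precision τ_n = τ₀ + n/σ² and mean μ_n = (τ₀μ₀ + (n/σ²)x̄)/τ_n.
Here τ₀ = 1/370.4 = 0.002700 and τ_data = 22/528.5 = 0.041627, so τ_n = 0.044327.
Rearranging for μ₀: μ₀ = (μ_n·τ_n − τ_data·x̄)/τ₀ = (185.3298·0.044327 − 0.041627·187.9) / 0.002700 = 0.393401/0.002700 ≈ 145.7.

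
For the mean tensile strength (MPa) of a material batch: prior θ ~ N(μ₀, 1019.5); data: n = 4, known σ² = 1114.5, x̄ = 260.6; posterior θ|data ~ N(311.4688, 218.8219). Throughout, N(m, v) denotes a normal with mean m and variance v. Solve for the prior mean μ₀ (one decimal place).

μ₀ = 497.6

With known observation variance, the Normal–Normal posterior has precision τ_n = τ₀ + n/σ² and mean μ_n = (τ₀μ₀ + (n/σ²)x̄)/τ_n.
Here τ₀ = 1/1019.5 = 0.000981 and τ_data = 4/1114.5 = 0.003589, so τ_n = 0.004570.
Rearranging for μ₀: μ₀ = (μ_n·τ_n − τ_data·x̄)/τ₀ = (311.4688·0.004570 − 0.003589·260.6) / 0.000981 = 0.488119/0.000981 ≈ 497.6.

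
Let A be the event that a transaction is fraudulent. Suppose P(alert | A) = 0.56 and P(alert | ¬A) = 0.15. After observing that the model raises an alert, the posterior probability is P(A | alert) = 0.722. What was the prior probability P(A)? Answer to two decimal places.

P(A) = 0.41

Bayes' rule in odds form gives O(A|E) = O(A)·[P(E|A)/P(E|¬A)], hence O(A) = O(A|E)/LR.
Posterior odds = 0.722/(1−0.722) = 2.5971. LR = 0.56/0.15 = 3.7333.
Prior odds = 2.5971/3.7333 = 0.6957, so P(A) = 0.6957/(1+0.6957) ≈ 0.41.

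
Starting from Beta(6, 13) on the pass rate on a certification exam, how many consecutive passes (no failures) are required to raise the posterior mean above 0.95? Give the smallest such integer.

k = 242

After k passes and 0 failures the posterior is Beta(6+k, 13), with mean (6+k)/(6+13+k).
Set (6+k)/(19+k) > 0.95 and solve: k > (0.95·19 − 6)/(1 − 0.95) = 241.000.
The smallest integer exceeding 241.000 is 242.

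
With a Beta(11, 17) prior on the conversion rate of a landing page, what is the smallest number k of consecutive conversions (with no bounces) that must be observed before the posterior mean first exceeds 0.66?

After k conversions and 0 bounces the posterior is Beta(11+k, 17), with mean (11+k)/(11+17+k).
Set (11+k)/(28+k) > 0.66 and solve: k > (0.66·28 − 11)/(1 − 0.66) = 22.000.
The smallest integer exceeding 22.000 is 23.

k = 23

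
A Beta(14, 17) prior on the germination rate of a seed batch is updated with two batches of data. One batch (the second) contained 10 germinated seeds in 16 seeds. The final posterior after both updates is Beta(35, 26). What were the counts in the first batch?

11 germinated seeds and 3 non-germinating seeds

Sequential conjugate updates are equivalent to a single update on the pooled data, so total successes = posterior α − prior α and total failures = posterior β − prior β.
Total across both batches: 35−14=21 germinated seeds, 26−17=9 non-germinating seeds.
Subtract the second batch: 21−10=11 germinated seeds and 9−6=3 non-germinating seeds.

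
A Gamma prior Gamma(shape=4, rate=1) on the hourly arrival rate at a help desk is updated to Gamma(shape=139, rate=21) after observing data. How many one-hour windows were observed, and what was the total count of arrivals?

A Gamma(α, β) prior (rate parametrization) on a Poisson rate with n observations summing to S gives posterior Gamma(α+S, β+n).
Matching: Σxᵢ = 139 − 4 = 135 and n = 21 − 1 = 20.

n = 20 one-hour windows with total 135 arrivals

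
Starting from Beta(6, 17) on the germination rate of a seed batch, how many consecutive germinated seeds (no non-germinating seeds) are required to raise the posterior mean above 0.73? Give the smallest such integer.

After k germinated seeds and 0 non-germinating seeds the posterior is Beta(6+k, 17), with mean (6+k)/(6+17+k).
Set (6+k)/(23+k) > 0.73 and solve: k > (0.73·23 − 6)/(1 − 0.73) = 39.963.
The smallest integer exceeding 39.963 is 40.

k = 40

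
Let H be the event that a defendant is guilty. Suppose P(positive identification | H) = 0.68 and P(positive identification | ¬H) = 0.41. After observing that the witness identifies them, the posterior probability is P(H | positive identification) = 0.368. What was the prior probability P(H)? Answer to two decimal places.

Bayes' rule in odds form gives O(H|E) = O(H)·[P(E|H)/P(E|¬H)], hence O(H) = O(H|E)/LR.
Posterior odds = 0.368/(1−0.368) = 0.5823. LR = 0.68/0.41 = 1.6585.
Prior odds = 0.5823/1.6585 = 0.3511, so P(H) = 0.3511/(1+0.3511) ≈ 0.26.

P(H) = 0.26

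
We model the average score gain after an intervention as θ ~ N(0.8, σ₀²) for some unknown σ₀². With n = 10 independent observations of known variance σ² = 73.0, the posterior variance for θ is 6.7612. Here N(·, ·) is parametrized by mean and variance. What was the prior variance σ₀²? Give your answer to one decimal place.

σ₀² = 91.6

Posterior precision equals prior precision plus data precision: 1/σ_n² = 1/σ₀² + n/σ².
So 1/σ₀² = 1/6.7612 − 10/73.0 = 0.147903 − 0.136986 = 0.010917.
Hence σ₀² = 1/0.010917 ≈ 91.6.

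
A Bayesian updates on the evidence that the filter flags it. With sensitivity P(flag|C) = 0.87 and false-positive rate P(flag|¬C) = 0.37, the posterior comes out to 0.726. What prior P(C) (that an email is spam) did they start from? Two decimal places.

Bayes' rule in odds form gives O(C|E) = O(C)·[P(E|C)/P(E|¬C)], hence O(C) = O(C|E)/LR.
Posterior odds = 0.726/(1−0.726) = 2.6496. LR = 0.87/0.37 = 2.3514.
Prior odds = 2.6496/2.3514 = 1.1268, so P(C) = 1.1268/(1+1.1268) ≈ 0.53.

P(C) = 0.53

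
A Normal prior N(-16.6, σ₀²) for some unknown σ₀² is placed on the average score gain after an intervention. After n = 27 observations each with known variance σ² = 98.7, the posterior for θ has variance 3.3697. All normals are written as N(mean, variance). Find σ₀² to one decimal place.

σ₀² = 43.1

For the Normal–Normal model with known σ², precisions add: τ_n = τ₀ + n/σ².
So 1/σ₀² = 1/3.3697 − 27/98.7 = 0.296762 − 0.273556 = 0.023206.
Hence σ₀² = 1/0.023206 ≈ 43.1.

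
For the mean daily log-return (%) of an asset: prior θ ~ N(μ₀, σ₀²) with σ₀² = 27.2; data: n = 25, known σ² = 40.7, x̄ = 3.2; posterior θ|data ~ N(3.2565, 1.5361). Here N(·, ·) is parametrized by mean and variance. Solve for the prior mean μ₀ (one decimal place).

The posterior mean is a precision-weighted average: μ_n = (τ₀μ₀ + τ_data·x̄)/(τ₀+τ_data), with τ₀=1/σ₀² and τ_data=n/σ².
Here τ₀ = 1/27.2 = 0.036765 and τ_data = 25/40.7 = 0.614251, so τ_n = 0.651016.
Rearranging for μ₀: μ₀ = (μ_n·τ_n − τ_data·x̄)/τ₀ = (3.2565·0.651016 − 0.614251·3.2) / 0.036765 = 0.154430/0.036765 ≈ 4.2.

μ₀ = 4.2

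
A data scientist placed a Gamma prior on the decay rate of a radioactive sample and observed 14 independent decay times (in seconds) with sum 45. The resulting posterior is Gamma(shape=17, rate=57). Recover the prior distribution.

Gamma(shape=3, rate=12)

Gamma–exponential conjugacy: posterior shape = α + n, posterior rate = β + Σtᵢ.
So α = 17 − 14 = 3 and β = 57 − 45 = 12.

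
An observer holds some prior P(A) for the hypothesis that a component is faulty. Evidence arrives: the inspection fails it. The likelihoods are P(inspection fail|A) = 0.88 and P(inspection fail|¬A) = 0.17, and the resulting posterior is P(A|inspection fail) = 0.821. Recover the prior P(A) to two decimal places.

Bayes' rule in odds form gives O(A|E) = O(A)·[P(E|A)/P(E|¬A)], hence O(A) = O(A|E)/LR.
Posterior odds = 0.821/(1−0.821) = 4.5866. LR = 0.88/0.17 = 5.1765.
Prior odds = 4.5866/5.1765 = 0.8860, so P(A) = 0.8860/(1+0.8860) ≈ 0.47.

P(A) = 0.47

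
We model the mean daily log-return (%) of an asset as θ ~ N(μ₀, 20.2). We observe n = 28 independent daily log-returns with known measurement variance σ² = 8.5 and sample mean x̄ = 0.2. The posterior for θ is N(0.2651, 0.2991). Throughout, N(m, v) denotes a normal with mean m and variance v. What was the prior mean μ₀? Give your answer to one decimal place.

μ₀ = 4.6

The posterior mean is a precision-weighted average: μ_n = (τ₀μ₀ + τ_data·x̄)/(τ₀+τ_data), with τ₀=1/σ₀² and τ_data=n/σ².
Here τ₀ = 1/20.2 = 0.049505 and τ_data = 28/8.5 = 3.294118, so τ_n = 3.343623.
Rearranging for μ₀: μ₀ = (μ_n·τ_n − τ_data·x̄)/τ₀ = (0.2651·3.343623 − 3.294118·0.2) / 0.049505 = 0.227571/0.049505 ≈ 4.6.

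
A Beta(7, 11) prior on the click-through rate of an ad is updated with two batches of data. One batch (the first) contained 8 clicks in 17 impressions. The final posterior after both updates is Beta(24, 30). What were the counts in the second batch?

Sequential conjugate updates are equivalent to a single update on the pooled data, so total successes = posterior α − prior α and total failures = posterior β − prior β.
Total across both batches: 24−7=17 clicks, 30−11=19 non-clicks.
Subtract the first batch: 17−8=9 clicks and 19−9=10 non-clicks.

9 clicks and 10 non-clicks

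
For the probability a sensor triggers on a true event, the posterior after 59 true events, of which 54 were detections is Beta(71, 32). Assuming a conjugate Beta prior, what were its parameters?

Beta is conjugate to the binomial likelihood: posterior = Beta(a+s, b+f).
Subtract the data counts: 71−54=17, 32−5=27.

Beta(17, 27)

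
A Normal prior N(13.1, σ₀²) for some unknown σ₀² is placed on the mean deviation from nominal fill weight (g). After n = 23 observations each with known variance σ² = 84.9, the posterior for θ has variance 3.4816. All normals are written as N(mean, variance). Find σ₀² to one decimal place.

For the Normal–Normal model with known σ², precisions add: τ_n = τ₀ + n/σ².
So 1/σ₀² = 1/3.4816 − 23/84.9 = 0.287224 − 0.270907 = 0.016317.
Hence σ₀² = 1/0.016317 ≈ 61.3.

σ₀² = 61.3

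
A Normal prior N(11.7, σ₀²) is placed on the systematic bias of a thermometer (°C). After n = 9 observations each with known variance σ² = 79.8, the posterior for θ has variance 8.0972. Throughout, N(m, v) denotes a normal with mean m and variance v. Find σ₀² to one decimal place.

For the Normal–Normal model with known σ², precisions add: τ_n = τ₀ + n/σ².
So 1/σ₀² = 1/8.0972 − 9/79.8 = 0.123499 − 0.112782 = 0.010717.
Hence σ₀² = 1/0.010717 ≈ 93.3.

σ₀² = 93.3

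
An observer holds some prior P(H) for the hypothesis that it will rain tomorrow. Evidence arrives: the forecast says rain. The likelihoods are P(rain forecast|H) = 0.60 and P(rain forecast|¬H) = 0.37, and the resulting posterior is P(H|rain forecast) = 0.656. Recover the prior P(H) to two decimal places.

In odds form, posterior odds = prior odds × likelihood ratio, so prior odds = posterior odds ÷ LR.
Posterior odds = 0.656/(1−0.656) = 1.9070. LR = 0.60/0.37 = 1.6216.
Prior odds = 1.9070/1.6216 = 1.1760, so P(H) = 1.1760/(1+1.1760) ≈ 0.54.

P(H) = 0.54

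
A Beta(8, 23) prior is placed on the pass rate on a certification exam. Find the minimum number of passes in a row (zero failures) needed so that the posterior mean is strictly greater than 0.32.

After k passes and 0 failures the posterior is Beta(8+k, 23), with mean (8+k)/(8+23+k).
Set (8+k)/(31+k) > 0.32 and solve: k > (0.32·31 − 8)/(1 − 0.32) = 2.824.
The smallest integer exceeding 2.824 is 3, and checking k=3: (11)/(34) = 0.3235 > 0.32.

k = 3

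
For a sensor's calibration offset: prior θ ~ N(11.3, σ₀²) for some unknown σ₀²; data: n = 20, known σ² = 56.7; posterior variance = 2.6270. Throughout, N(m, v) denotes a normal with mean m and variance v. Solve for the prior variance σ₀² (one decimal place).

For the Normal–Normal model with known σ², precisions add: τ_n = τ₀ + n/σ².
So 1/σ₀² = 1/2.6270 − 20/56.7 = 0.380662 − 0.352734 = 0.027928.
Hence σ₀² = 1/0.027928 ≈ 35.8.

σ₀² = 35.8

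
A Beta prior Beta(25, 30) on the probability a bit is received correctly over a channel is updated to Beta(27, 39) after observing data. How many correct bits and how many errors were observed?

2 correct bits and 9 errors

Beta is conjugate to the binomial likelihood: posterior = Beta(a+s, b+f).
Match parameters: s=27−25=2, f=39−30=9.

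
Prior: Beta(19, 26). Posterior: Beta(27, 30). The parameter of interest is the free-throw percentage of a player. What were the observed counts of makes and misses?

A Beta(α, β) prior with s successes and f failures in binomial data gives a Beta(α+s, β+f) posterior.
So s = 27 − 19 = 8 and f = 30 − 26 = 4.

8 makes and 4 misses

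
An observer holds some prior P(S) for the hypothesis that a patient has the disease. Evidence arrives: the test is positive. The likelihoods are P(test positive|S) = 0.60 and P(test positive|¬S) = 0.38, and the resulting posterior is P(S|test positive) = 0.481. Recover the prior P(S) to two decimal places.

In odds form, posterior odds = prior odds × likelihood ratio, so prior odds = posterior odds ÷ LR.
Posterior odds = 0.481/(1−0.481) = 0.9268. LR = 0.60/0.38 = 1.5789.
Prior odds = 0.9268/1.5789 = 0.5870, so P(S) = 0.5870/(1+0.5870) ≈ 0.37.

P(S) = 0.37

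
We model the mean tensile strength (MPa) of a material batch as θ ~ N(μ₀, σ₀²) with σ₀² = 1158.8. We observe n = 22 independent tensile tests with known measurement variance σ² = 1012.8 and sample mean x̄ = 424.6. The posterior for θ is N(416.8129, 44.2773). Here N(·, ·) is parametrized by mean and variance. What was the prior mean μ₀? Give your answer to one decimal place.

With known observation variance, the Normal–Normal posterior has precision τ_n = τ₀ + n/σ² and mean μ_n = (τ₀μ₀ + (n/σ²)x̄)/τ_n.
Here τ₀ = 1/1158.8 = 0.000863 and τ_data = 22/1012.8 = 0.021722, so τ_n = 0.022585.
Rearranging for μ₀: μ₀ = (μ_n·τ_n − τ_data·x̄)/τ₀ = (416.8129·0.022585 − 0.021722·424.6) / 0.000863 = 0.190558/0.000863 ≈ 220.8.

μ₀ = 220.8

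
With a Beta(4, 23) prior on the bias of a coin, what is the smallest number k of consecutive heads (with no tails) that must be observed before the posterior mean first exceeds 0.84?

After k heads and 0 tails the posterior is Beta(4+k, 23), with mean (4+k)/(4+23+k).
Set (4+k)/(27+k) > 0.84 and solve: k > (0.84·27 − 4)/(1 − 0.84) = 116.750.
The smallest integer exceeding 116.750 is 117, and checking k=117: (121)/(144) = 0.8403 > 0.84.

k = 117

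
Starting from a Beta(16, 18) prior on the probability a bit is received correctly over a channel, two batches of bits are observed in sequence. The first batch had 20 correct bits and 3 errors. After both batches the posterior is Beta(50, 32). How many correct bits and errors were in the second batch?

14 correct bits and 11 errors

Sequential conjugate updates are equivalent to a single update on the pooled data, so total successes = posterior α − prior α and total failures = posterior β − prior β.
Total across both batches: 50−16=34 correct bits, 32−18=14 errors.
Subtract the first batch: 34−20=14 correct bits and 14−3=11 errors.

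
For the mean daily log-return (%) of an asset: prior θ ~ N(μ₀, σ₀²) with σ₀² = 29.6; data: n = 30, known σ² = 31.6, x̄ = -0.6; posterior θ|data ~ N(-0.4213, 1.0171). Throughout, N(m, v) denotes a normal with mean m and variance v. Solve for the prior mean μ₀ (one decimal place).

μ₀ = 4.6

The posterior mean is a precision-weighted average: μ_n = (τ₀μ₀ + τ_data·x̄)/(τ₀+τ_data), with τ₀=1/σ₀² and τ_data=n/σ².
Here τ₀ = 1/29.6 = 0.033784 and τ_data = 30/31.6 = 0.949367, so τ_n = 0.983151.
Rearranging for μ₀: μ₀ = (μ_n·τ_n − τ_data·x̄)/τ₀ = (-0.4213·0.983151 − 0.949367·-0.6) / 0.033784 = 0.155419/0.033784 ≈ 4.6.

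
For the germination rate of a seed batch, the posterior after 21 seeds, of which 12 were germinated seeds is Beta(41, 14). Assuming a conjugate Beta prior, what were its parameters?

Beta(29, 5)

Beta is conjugate to the binomial likelihood: posterior = Beta(a+s, b+f).
So a = 41 − 12 = 29 and b = 14 − 9 = 5.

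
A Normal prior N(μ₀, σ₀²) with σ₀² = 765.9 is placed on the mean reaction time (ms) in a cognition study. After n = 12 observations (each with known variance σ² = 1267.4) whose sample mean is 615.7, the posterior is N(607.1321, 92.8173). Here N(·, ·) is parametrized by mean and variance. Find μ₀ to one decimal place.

μ₀ = 545.0

The posterior mean is a precision-weighted average: μ_n = (τ₀μ₀ + τ_data·x̄)/(τ₀+τ_data), with τ₀=1/σ₀² and τ_data=n/σ².
Here τ₀ = 1/765.9 = 0.001306 and τ_data = 12/1267.4 = 0.009468, so τ_n = 0.010774.
Rearranging for μ₀: μ₀ = (μ_n·τ_n − τ_data·x̄)/τ₀ = (607.1321·0.010774 − 0.009468·615.7) / 0.001306 = 0.711794/0.001306 ≈ 545.0.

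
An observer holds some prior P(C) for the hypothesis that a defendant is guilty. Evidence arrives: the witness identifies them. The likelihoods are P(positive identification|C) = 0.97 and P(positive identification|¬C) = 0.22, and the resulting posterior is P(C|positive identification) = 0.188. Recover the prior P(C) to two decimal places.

P(C) = 0.05

In odds form, posterior odds = prior odds × likelihood ratio, so prior odds = posterior odds ÷ LR.
Posterior odds = 0.188/(1−0.188) = 0.2315. LR = 0.97/0.22 = 4.4091.
Prior odds = 0.2315/4.4091 = 0.0525, so P(C) = 0.0525/(1+0.0525) ≈ 0.05.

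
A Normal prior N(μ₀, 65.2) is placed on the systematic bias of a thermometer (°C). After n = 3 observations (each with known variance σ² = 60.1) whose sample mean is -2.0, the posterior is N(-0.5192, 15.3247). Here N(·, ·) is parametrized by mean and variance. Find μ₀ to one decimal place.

The posterior mean is a precision-weighted average: μ_n = (τ₀μ₀ + τ_data·x̄)/(τ₀+τ_data), with τ₀=1/σ₀² and τ_data=n/σ².
Here τ₀ = 1/65.2 = 0.015337 and τ_data = 3/60.1 = 0.049917, so τ_n = 0.065254.
Rearranging for μ₀: μ₀ = (μ_n·τ_n − τ_data·x̄)/τ₀ = (-0.5192·0.065254 − 0.049917·-2.0) / 0.015337 = 0.065954/0.015337 ≈ 4.3.

μ₀ = 4.3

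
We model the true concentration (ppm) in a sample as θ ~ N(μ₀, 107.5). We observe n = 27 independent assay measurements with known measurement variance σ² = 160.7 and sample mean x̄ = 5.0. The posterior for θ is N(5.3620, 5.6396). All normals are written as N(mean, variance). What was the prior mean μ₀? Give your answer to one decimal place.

The posterior mean is a precision-weighted average: μ_n = (τ₀μ₀ + τ_data·x̄)/(τ₀+τ_data), with τ₀=1/σ₀² and τ_data=n/σ².
Here τ₀ = 1/107.5 = 0.009302 and τ_data = 27/160.7 = 0.168015, so τ_n = 0.177317.
Rearranging for μ₀: μ₀ = (μ_n·τ_n − τ_data·x̄)/τ₀ = (5.3620·0.177317 − 0.168015·5.0) / 0.009302 = 0.110699/0.009302 ≈ 11.9.

μ₀ = 11.9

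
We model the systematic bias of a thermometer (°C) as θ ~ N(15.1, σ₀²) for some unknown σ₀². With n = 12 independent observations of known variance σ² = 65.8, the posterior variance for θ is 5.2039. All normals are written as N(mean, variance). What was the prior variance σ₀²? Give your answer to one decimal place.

σ₀² = 102.1

For the Normal–Normal model with known σ², precisions add: τ_n = τ₀ + n/σ².
So 1/σ₀² = 1/5.2039 − 12/65.8 = 0.192164 − 0.182371 = 0.009793.
Hence σ₀² = 1/0.009793 ≈ 102.1.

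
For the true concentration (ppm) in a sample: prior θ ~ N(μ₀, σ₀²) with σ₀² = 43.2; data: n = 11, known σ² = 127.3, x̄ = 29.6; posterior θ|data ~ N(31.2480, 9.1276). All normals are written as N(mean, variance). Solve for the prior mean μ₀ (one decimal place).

μ₀ = 37.4

The posterior mean is a precision-weighted average: μ_n = (τ₀μ₀ + τ_data·x̄)/(τ₀+τ_data), with τ₀=1/σ₀² and τ_data=n/σ².
Here τ₀ = 1/43.2 = 0.023148 and τ_data = 11/127.3 = 0.086410, so τ_n = 0.109558.
Rearranging for μ₀: μ₀ = (μ_n·τ_n − τ_data·x̄)/τ₀ = (31.2480·0.109558 − 0.086410·29.6) / 0.023148 = 0.865732/0.023148 ≈ 37.4.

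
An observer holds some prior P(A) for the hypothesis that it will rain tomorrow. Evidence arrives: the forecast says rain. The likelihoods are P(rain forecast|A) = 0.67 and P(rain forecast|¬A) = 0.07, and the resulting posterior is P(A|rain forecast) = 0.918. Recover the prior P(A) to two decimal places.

P(A) = 0.54

Bayes' rule in odds form gives O(A|E) = O(A)·[P(E|A)/P(E|¬A)], hence O(A) = O(A|E)/LR.
Posterior odds = 0.918/(1−0.918) = 11.1951. LR = 0.67/0.07 = 9.5714.
Prior odds = 11.1951/9.5714 = 1.1696, so P(A) = 1.1696/(1+1.1696) ≈ 0.54.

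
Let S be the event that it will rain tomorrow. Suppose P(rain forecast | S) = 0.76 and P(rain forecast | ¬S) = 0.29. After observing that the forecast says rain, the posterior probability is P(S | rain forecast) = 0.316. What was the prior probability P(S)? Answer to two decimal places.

Bayes' rule in odds form gives O(S|E) = O(S)·[P(E|S)/P(E|¬S)], hence O(S) = O(S|E)/LR.
Posterior odds = 0.316/(1−0.316) = 0.4620. LR = 0.76/0.29 = 2.6207.
Prior odds = 0.4620/2.6207 = 0.1763, so P(S) = 0.1763/(1+0.1763) ≈ 0.15.

P(S) = 0.15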